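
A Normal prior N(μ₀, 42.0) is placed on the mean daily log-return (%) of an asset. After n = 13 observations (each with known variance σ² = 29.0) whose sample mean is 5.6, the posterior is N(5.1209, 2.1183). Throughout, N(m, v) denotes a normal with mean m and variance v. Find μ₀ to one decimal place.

μ₀ = -3.9

With known observation variance, the Normal–Normal posterior has precision τ_n = τ₀ + n/σ² and mean μ_n = (τ₀μ₀ + (n/σ²)x̄)/τ_n.
Here τ₀ = 1/42.0 = 0.023810 and τ_data = 13/29.0 = 0.448276, so τ_n = 0.472086.
Rearranging for μ₀: μ₀ = (μ_n·τ_n − τ_data·x̄)/τ₀ = (5.1209·0.472086 − 0.448276·5.6) / 0.023810 = -0.092840/0.023810 ≈ -3.9.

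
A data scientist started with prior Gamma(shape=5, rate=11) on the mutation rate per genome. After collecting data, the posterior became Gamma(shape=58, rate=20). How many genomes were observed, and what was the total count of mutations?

A Gamma(α, β) prior (rate parametrization) on a Poisson rate with n observations summing to S gives posterior Gamma(α+S, β+n).
Matching: Σxᵢ = 58 − 5 = 53 and n = 20 − 11 = 9.

n = 9 genomes with total 53 mutations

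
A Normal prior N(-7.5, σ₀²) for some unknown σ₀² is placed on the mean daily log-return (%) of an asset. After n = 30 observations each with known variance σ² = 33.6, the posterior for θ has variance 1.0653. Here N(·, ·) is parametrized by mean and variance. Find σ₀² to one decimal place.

σ₀² = 21.8

Posterior precision equals prior precision plus data precision: 1/σ_n² = 1/σ₀² + n/σ².
So 1/σ₀² = 1/1.0653 − 30/33.6 = 0.938703 − 0.892857 = 0.045846.
Hence σ₀² = 1/0.045846 ≈ 21.8.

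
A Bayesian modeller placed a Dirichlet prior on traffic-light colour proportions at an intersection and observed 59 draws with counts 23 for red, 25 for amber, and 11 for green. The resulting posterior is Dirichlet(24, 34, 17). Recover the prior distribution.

For a Dirichlet(α) prior with multinomial counts c, the posterior is Dirichlet(α + c) componentwise.
Subtract each count from the matching posterior parameter: 24−23=1, 34−25=9, 17−11=6.

Dirichlet(1, 9, 6)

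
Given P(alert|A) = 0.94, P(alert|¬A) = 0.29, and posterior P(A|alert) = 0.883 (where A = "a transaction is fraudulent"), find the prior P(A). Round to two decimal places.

In odds form, posterior odds = prior odds × likelihood ratio, so prior odds = posterior odds ÷ LR.
Posterior odds = 0.883/(1−0.883) = 7.5470. LR = 0.94/0.29 = 3.2414.
Prior odds = 7.5470/3.2414 = 2.3283, so P(A) = 2.3283/(1+2.3283) ≈ 0.70.

P(A) = 0.70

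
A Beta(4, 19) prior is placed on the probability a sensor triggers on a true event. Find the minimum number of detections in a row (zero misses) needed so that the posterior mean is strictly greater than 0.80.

k = 73

After k detections and 0 misses the posterior is Beta(4+k, 19), with mean (4+k)/(4+19+k).
Set (4+k)/(23+k) > 0.80 and solve: k > (0.80·23 − 4)/(1 − 0.80) = 72.000.
The smallest integer exceeding 72.000 is 73.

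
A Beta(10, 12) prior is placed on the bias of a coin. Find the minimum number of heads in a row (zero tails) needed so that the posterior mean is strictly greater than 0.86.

k = 64

After k heads and 0 tails the posterior is Beta(10+k, 12), with mean (10+k)/(10+12+k).
Set (10+k)/(22+k) > 0.86 and solve: k > (0.86·22 − 10)/(1 − 0.86) = 63.714.
The smallest integer exceeding 63.714 is 64.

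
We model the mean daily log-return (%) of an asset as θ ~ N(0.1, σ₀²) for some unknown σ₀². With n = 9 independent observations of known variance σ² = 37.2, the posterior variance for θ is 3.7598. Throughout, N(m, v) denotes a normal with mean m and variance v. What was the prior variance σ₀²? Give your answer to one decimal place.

σ₀² = 41.6

Posterior precision equals prior precision plus data precision: 1/σ_n² = 1/σ₀² + n/σ².
So 1/σ₀² = 1/3.7598 − 9/37.2 = 0.265972 − 0.241935 = 0.024037.
Hence σ₀² = 1/0.024037 ≈ 41.6.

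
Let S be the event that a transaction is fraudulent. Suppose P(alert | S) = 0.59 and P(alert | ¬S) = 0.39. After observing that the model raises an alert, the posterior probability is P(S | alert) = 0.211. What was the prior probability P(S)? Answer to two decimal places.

Bayes' rule in odds form gives O(S|E) = O(S)·[P(E|S)/P(E|¬S)], hence O(S) = O(S|E)/LR.
Posterior odds = 0.211/(1−0.211) = 0.2674. LR = 0.59/0.39 = 1.5128.
Prior odds = 0.2674/1.5128 = 0.1768, so P(S) = 0.1768/(1+0.1768) ≈ 0.15.

P(S) = 0.15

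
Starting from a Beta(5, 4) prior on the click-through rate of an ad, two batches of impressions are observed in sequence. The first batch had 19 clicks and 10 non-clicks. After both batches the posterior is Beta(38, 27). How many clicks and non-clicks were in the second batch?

14 clicks and 13 non-clicks

Because Beta–binomial updating is additive in the counts, the combined data contributed (α_post−α_prior, β_post−β_prior) successes and failures.
Total across both batches: 38−5=33 clicks, 27−4=23 non-clicks.
Subtract the first batch: 33−19=14 clicks and 23−10=13 non-clicks.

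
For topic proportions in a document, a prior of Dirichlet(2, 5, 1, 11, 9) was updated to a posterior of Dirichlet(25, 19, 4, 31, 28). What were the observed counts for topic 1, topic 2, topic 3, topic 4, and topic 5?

For a Dirichlet(α) prior with multinomial counts c, the posterior is Dirichlet(α + c) componentwise.
Counts are posterior − prior componentwise: 25−2=23, 19−5=14, 4−1=3, 31−11=20, 28−9=19.

counts (23, 14, 3, 20, 19)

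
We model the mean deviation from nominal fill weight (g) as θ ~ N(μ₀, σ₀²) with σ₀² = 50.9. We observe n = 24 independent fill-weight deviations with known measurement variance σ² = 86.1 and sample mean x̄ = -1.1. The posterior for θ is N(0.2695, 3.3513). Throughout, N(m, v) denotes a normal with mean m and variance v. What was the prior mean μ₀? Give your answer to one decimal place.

μ₀ = 19.7

The posterior mean is a precision-weighted average: μ_n = (τ₀μ₀ + τ_data·x̄)/(τ₀+τ_data), with τ₀=1/σ₀² and τ_data=n/σ².
Here τ₀ = 1/50.9 = 0.019646 and τ_data = 24/86.1 = 0.278746, so τ_n = 0.298392.
Rearranging for μ₀: μ₀ = (μ_n·τ_n − τ_data·x̄)/τ₀ = (0.2695·0.298392 − 0.278746·-1.1) / 0.019646 = 0.387037/0.019646 ≈ 19.7.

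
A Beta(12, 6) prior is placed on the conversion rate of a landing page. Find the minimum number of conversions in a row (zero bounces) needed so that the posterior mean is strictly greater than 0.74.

k = 6

After k conversions and 0 bounces the posterior is Beta(12+k, 6), with mean (12+k)/(12+6+k).
Set (12+k)/(18+k) > 0.74 and solve: k > (0.74·18 − 12)/(1 − 0.74) = 5.077.
The smallest integer exceeding 5.077 is 6.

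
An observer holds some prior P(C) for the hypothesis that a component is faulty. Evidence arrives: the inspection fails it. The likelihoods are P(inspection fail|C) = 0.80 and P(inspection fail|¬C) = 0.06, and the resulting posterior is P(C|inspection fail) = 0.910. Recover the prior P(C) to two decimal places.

P(C) = 0.43

In odds form, posterior odds = prior odds × likelihood ratio, so prior odds = posterior odds ÷ LR.
Posterior odds = 0.910/(1−0.910) = 10.1111. LR = 0.80/0.06 = 13.3333.
Prior odds = 10.1111/13.3333 = 0.7583, so P(C) = 0.7583/(1+0.7583) ≈ 0.43.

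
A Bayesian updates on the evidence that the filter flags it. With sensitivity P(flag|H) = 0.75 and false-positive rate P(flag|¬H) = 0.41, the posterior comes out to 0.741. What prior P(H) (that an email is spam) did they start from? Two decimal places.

Bayes' rule in odds form gives O(H|E) = O(H)·[P(E|H)/P(E|¬H)], hence O(H) = O(H|E)/LR.
Posterior odds = 0.741/(1−0.741) = 2.8610. LR = 0.75/0.41 = 1.8293.
Prior odds = 2.8610/1.8293 = 1.5640, so P(H) = 1.5640/(1+1.5640) ≈ 0.61.

P(H) = 0.61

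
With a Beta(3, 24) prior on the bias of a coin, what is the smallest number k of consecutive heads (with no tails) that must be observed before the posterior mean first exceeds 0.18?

After k heads and 0 tails the posterior is Beta(3+k, 24), with mean (3+k)/(3+24+k).
Set (3+k)/(27+k) > 0.18 and solve: k > (0.18·27 − 3)/(1 − 0.18) = 2.268.
The smallest integer exceeding 2.268 is 3.

k = 3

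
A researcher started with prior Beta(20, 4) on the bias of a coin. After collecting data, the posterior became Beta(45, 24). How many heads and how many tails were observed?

Beta is conjugate to the binomial likelihood: posterior = Beta(a+s, b+f).
Match parameters: s=45−20=25, f=24−4=20.

25 heads and 20 tails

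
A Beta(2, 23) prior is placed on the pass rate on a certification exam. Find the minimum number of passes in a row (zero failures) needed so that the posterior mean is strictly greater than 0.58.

k = 30

After k passes and 0 failures the posterior is Beta(2+k, 23), with mean (2+k)/(2+23+k).
Set (2+k)/(25+k) > 0.58 and solve: k > (0.58·25 − 2)/(1 − 0.58) = 29.762.
The smallest integer exceeding 29.762 is 30.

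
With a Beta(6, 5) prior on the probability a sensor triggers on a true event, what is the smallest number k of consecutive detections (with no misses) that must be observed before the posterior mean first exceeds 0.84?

After k detections and 0 misses the posterior is Beta(6+k, 5), with mean (6+k)/(6+5+k).
Set (6+k)/(11+k) > 0.84 and solve: k > (0.84·11 − 6)/(1 − 0.84) = 20.250.
The smallest integer exceeding 20.250 is 21.

k = 21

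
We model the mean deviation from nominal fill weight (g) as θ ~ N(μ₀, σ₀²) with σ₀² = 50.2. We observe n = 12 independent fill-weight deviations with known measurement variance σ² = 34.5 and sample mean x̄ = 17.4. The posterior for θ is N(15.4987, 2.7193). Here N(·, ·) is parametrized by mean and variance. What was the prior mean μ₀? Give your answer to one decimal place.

μ₀ = -17.7

With known observation variance, the Normal–Normal posterior has precision τ_n = τ₀ + n/σ² and mean μ_n = (τ₀μ₀ + (n/σ²)x̄)/τ_n.
Here τ₀ = 1/50.2 = 0.019920 and τ_data = 12/34.5 = 0.347826, so τ_n = 0.367746.
Rearranging for μ₀: μ₀ = (μ_n·τ_n − τ_data·x̄)/τ₀ = (15.4987·0.367746 − 0.347826·17.4) / 0.019920 = -0.352587/0.019920 ≈ -17.7.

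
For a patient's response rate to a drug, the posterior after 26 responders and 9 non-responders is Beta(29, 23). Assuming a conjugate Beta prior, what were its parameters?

Beta is conjugate to the binomial likelihood: posterior = Beta(a+s, b+f).
So a = 29 − 26 = 3 and b = 23 − 9 = 14.

Beta(3, 14)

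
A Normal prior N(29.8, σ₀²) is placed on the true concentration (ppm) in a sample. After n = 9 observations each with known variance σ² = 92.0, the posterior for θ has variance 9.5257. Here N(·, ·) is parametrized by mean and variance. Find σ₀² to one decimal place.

For the Normal–Normal model with known σ², precisions add: τ_n = τ₀ + n/σ².
So 1/σ₀² = 1/9.5257 − 9/92.0 = 0.104979 − 0.097826 = 0.007153.
Hence σ₀² = 1/0.007153 ≈ 139.8.

σ₀² = 139.8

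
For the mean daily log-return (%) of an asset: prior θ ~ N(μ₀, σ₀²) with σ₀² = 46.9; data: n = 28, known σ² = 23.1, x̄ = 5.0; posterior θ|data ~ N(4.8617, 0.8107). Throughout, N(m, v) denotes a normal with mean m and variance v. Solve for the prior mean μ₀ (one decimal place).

μ₀ = -3.0

With known observation variance, the Normal–Normal posterior has precision τ_n = τ₀ + n/σ² and mean μ_n = (τ₀μ₀ + (n/σ²)x̄)/τ_n.
Here τ₀ = 1/46.9 = 0.021322 and τ_data = 28/23.1 = 1.212121, so τ_n = 1.233443.
Rearranging for μ₀: μ₀ = (μ_n·τ_n − τ_data·x̄)/τ₀ = (4.8617·1.233443 − 1.212121·5.0) / 0.021322 = -0.063975/0.021322 ≈ -3.0.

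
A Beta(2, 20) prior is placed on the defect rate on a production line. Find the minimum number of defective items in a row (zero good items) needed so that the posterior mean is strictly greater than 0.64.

After k defective items and 0 good items the posterior is Beta(2+k, 20), with mean (2+k)/(2+20+k).
Set (2+k)/(22+k) > 0.64 and solve: k > (0.64·22 − 2)/(1 − 0.64) = 33.556.
The smallest integer exceeding 33.556 is 34.

k = 34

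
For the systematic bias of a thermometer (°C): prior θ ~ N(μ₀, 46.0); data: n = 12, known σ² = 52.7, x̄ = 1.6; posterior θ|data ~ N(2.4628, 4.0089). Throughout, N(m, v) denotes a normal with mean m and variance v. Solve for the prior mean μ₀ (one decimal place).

The posterior mean is a precision-weighted average: μ_n = (τ₀μ₀ + τ_data·x̄)/(τ₀+τ_data), with τ₀=1/σ₀² and τ_data=n/σ².
Here τ₀ = 1/46.0 = 0.021739 and τ_data = 12/52.7 = 0.227704, so τ_n = 0.249443.
Rearranging for μ₀: μ₀ = (μ_n·τ_n − τ_data·x̄)/τ₀ = (2.4628·0.249443 − 0.227704·1.6) / 0.021739 = 0.250002/0.021739 ≈ 11.5.

μ₀ = 11.5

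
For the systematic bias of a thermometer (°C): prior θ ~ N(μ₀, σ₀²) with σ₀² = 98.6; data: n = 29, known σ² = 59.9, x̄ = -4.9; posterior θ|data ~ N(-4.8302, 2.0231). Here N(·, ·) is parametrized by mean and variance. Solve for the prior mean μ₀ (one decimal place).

μ₀ = -1.5

The posterior mean is a precision-weighted average: μ_n = (τ₀μ₀ + τ_data·x̄)/(τ₀+τ_data), with τ₀=1/σ₀² and τ_data=n/σ².
Here τ₀ = 1/98.6 = 0.010142 and τ_data = 29/59.9 = 0.484140, so τ_n = 0.494282.
Rearranging for μ₀: μ₀ = (μ_n·τ_n − τ_data·x̄)/τ₀ = (-4.8302·0.494282 − 0.484140·-4.9) / 0.010142 = -0.015195/0.010142 ≈ -1.5.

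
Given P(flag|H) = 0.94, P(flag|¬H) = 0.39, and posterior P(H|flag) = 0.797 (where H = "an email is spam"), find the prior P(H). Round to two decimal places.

Bayes' rule in odds form gives O(H|E) = O(H)·[P(E|H)/P(E|¬H)], hence O(H) = O(H|E)/LR.
Posterior odds = 0.797/(1−0.797) = 3.9261. LR = 0.94/0.39 = 2.4103.
Prior odds = 3.9261/2.4103 = 1.6289, so P(H) = 1.6289/(1+1.6289) ≈ 0.62.

P(H) = 0.62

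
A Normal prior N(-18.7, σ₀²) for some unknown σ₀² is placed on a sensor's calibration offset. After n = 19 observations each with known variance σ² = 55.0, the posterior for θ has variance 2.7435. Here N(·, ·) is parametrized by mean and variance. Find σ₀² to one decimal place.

σ₀² = 52.5

For the Normal–Normal model with known σ², precisions add: τ_n = τ₀ + n/σ².
So 1/σ₀² = 1/2.7435 − 19/55.0 = 0.364498 − 0.345455 = 0.019043.
Hence σ₀² = 1/0.019043 ≈ 52.5.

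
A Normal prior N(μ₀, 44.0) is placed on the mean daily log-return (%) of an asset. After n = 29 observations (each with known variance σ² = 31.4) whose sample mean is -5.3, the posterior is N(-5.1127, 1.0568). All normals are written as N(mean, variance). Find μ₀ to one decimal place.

μ₀ = 2.5

With known observation variance, the Normal–Normal posterior has precision τ_n = τ₀ + n/σ² and mean μ_n = (τ₀μ₀ + (n/σ²)x̄)/τ_n.
Here τ₀ = 1/44.0 = 0.022727 and τ_data = 29/31.4 = 0.923567, so τ_n = 0.946294.
Rearranging for μ₀: μ₀ = (μ_n·τ_n − τ_data·x̄)/τ₀ = (-5.1127·0.946294 − 0.923567·-5.3) / 0.022727 = 0.056788/0.022727 ≈ 2.5.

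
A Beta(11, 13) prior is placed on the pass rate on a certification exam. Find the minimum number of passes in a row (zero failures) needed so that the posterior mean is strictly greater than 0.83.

After k passes and 0 failures the posterior is Beta(11+k, 13), with mean (11+k)/(11+13+k).
Set (11+k)/(24+k) > 0.83 and solve: k > (0.83·24 − 11)/(1 − 0.83) = 52.471.
The smallest integer exceeding 52.471 is 53, and checking k=53: (64)/(77) = 0.8312 > 0.83.

k = 53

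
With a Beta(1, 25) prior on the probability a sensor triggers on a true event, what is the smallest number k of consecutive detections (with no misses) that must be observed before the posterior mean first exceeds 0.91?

After k detections and 0 misses the posterior is Beta(1+k, 25), with mean (1+k)/(1+25+k).
Set (1+k)/(26+k) > 0.91 and solve: k > (0.91·26 − 1)/(1 − 0.91) = 251.778.
The smallest integer exceeding 251.778 is 252.

k = 252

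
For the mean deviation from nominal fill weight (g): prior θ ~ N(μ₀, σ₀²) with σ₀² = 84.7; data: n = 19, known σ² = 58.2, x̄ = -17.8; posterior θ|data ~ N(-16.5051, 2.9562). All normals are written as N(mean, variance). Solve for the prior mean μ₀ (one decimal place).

The posterior mean is a precision-weighted average: μ_n = (τ₀μ₀ + τ_data·x̄)/(τ₀+τ_data), with τ₀=1/σ₀² and τ_data=n/σ².
Here τ₀ = 1/84.7 = 0.011806 and τ_data = 19/58.2 = 0.326460, so τ_n = 0.338266.
Rearranging for μ₀: μ₀ = (μ_n·τ_n − τ_data·x̄)/τ₀ = (-16.5051·0.338266 − 0.326460·-17.8) / 0.011806 = 0.227874/0.011806 ≈ 19.3.

μ₀ = 19.3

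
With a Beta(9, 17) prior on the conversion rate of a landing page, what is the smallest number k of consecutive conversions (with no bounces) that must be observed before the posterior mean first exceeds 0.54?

k = 11

After k conversions and 0 bounces the posterior is Beta(9+k, 17), with mean (9+k)/(9+17+k).
Set (9+k)/(26+k) > 0.54 and solve: k > (0.54·26 − 9)/(1 − 0.54) = 10.957.
The smallest integer exceeding 10.957 is 11.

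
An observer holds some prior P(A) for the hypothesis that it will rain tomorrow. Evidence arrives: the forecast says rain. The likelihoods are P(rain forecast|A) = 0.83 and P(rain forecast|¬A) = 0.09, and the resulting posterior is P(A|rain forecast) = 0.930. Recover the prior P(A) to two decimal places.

P(A) = 0.59

Bayes' rule in odds form gives O(A|E) = O(A)·[P(E|A)/P(E|¬A)], hence O(A) = O(A|E)/LR.
Posterior odds = 0.930/(1−0.930) = 13.2857. LR = 0.83/0.09 = 9.2222.
Prior odds = 13.2857/9.2222 = 1.4406, so P(A) = 1.4406/(1+1.4406) ≈ 0.59.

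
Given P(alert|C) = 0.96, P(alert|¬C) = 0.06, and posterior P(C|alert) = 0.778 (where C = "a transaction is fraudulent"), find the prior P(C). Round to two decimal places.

P(C) = 0.18

In odds form, posterior odds = prior odds × likelihood ratio, so prior odds = posterior odds ÷ LR.
Posterior odds = 0.778/(1−0.778) = 3.5045. LR = 0.96/0.06 = 16.0000.
Prior odds = 3.5045/16.0000 = 0.2190, so P(C) = 0.2190/(1+0.2190) ≈ 0.18.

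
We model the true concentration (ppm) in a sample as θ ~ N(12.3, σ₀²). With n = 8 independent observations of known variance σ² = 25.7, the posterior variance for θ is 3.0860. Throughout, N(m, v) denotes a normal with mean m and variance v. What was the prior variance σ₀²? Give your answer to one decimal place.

σ₀² = 78.4

Posterior precision equals prior precision plus data precision: 1/σ_n² = 1/σ₀² + n/σ².
So 1/σ₀² = 1/3.0860 − 8/25.7 = 0.324044 − 0.311284 = 0.012760.
Hence σ₀² = 1/0.012760 ≈ 78.4.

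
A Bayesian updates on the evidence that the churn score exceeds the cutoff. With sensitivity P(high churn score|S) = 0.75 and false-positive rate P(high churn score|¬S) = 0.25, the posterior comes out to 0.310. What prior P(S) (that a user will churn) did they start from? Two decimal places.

Bayes' rule in odds form gives O(S|E) = O(S)·[P(E|S)/P(E|¬S)], hence O(S) = O(S|E)/LR.
Posterior odds = 0.310/(1−0.310) = 0.4493. LR = 0.75/0.25 = 3.0000.
Prior odds = 0.4493/3.0000 = 0.1498, so P(S) = 0.1498/(1+0.1498) ≈ 0.13.

P(S) = 0.13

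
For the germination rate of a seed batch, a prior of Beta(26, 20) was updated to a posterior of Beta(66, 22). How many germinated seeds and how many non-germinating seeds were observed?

40 germinated seeds and 2 non-germinating seeds

A Beta(a, b) prior with s successes and f failures in binomial data gives a Beta(a+s, b+f) posterior.
Match parameters: s=66−26=40, f=22−20=2.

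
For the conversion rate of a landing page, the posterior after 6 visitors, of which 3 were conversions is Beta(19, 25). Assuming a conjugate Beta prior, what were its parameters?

Under Beta–binomial conjugacy the posterior parameters are (a+s, b+f).
Subtract the data counts: 19−3=16, 25−3=22.

Beta(16, 22)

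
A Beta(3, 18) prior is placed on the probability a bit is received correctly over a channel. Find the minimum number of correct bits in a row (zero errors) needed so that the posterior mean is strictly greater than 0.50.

After k correct bits and 0 errors the posterior is Beta(3+k, 18), with mean (3+k)/(3+18+k).
Set (3+k)/(21+k) > 0.50 and solve: k > (0.50·21 − 3)/(1 − 0.50) = 15.000.
The smallest integer exceeding 15.000 is 16, and checking k=16: (19)/(37) = 0.5135 > 0.50.

k = 16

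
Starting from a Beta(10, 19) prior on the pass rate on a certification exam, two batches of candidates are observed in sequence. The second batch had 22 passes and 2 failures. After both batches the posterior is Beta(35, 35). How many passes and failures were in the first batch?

3 passes and 14 failures

Because Beta–binomial updating is additive in the counts, the combined data contributed (α_post−α_prior, β_post−β_prior) successes and failures.
Total across both batches: 35−10=25 passes, 35−19=16 failures.
Subtract the second batch: 25−22=3 passes and 16−2=14 failures.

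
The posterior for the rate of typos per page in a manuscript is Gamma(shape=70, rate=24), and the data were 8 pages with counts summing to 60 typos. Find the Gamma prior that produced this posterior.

A Gamma(α, β) prior (rate parametrization) on a Poisson rate with n observations summing to S gives posterior Gamma(α+S, β+n).
So α = 70 − 60 = 10 and β = 24 − 8 = 16.

Gamma(shape=10, rate=16)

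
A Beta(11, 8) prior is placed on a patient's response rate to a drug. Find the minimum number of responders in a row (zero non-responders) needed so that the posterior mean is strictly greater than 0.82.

k = 26

After k responders and 0 non-responders the posterior is Beta(11+k, 8), with mean (11+k)/(11+8+k).
Set (11+k)/(19+k) > 0.82 and solve: k > (0.82·19 − 11)/(1 − 0.82) = 25.444.
The smallest integer exceeding 25.444 is 26, and checking k=26: (37)/(45) = 0.8222 > 0.82.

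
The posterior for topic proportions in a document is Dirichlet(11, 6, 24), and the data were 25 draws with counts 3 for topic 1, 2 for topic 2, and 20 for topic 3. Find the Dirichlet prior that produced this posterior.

For a Dirichlet(α) prior with multinomial counts c, the posterior is Dirichlet(α + c) componentwise.
Subtract each count from the matching posterior parameter: 11−3=8, 6−2=4, 24−20=4.

Dirichlet(8, 4, 4)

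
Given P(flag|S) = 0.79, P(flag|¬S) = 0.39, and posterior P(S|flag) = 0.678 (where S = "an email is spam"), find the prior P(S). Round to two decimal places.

P(S) = 0.51

In odds form, posterior odds = prior odds × likelihood ratio, so prior odds = posterior odds ÷ LR.
Posterior odds = 0.678/(1−0.678) = 2.1056. LR = 0.79/0.39 = 2.0256.
Prior odds = 2.1056/2.0256 = 1.0395, so P(S) = 1.0395/(1+1.0395) ≈ 0.51.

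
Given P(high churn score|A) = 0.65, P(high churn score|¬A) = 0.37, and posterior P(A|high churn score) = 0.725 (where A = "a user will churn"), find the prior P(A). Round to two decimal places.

P(A) = 0.60

Bayes' rule in odds form gives O(A|E) = O(A)·[P(E|A)/P(E|¬A)], hence O(A) = O(A|E)/LR.
Posterior odds = 0.725/(1−0.725) = 2.6364. LR = 0.65/0.37 = 1.7568.
Prior odds = 2.6364/1.7568 = 1.5007, so P(A) = 1.5007/(1+1.5007) ≈ 0.60.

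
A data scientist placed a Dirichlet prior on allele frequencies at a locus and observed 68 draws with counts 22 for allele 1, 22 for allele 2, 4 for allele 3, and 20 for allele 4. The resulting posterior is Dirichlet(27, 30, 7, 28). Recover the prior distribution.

Dirichlet(5, 8, 3, 8)

For a Dirichlet(α) prior with multinomial counts c, the posterior is Dirichlet(α + c) componentwise.
Subtract each count from the matching posterior parameter: 27−22=5, 30−22=8, 7−4=3, 28−20=8.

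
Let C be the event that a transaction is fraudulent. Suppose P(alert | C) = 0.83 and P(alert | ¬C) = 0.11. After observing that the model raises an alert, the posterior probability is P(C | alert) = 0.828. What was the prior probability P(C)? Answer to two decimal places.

In odds form, posterior odds = prior odds × likelihood ratio, so prior odds = posterior odds ÷ LR.
Posterior odds = 0.828/(1−0.828) = 4.8140. LR = 0.83/0.11 = 7.5455.
Prior odds = 4.8140/7.5455 = 0.6380, so P(C) = 0.6380/(1+0.6380) ≈ 0.39.

P(C) = 0.39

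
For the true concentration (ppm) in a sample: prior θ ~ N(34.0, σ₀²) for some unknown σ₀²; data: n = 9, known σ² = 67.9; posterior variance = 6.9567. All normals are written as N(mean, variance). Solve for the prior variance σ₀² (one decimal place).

For the Normal–Normal model with known σ², precisions add: τ_n = τ₀ + n/σ².
So 1/σ₀² = 1/6.9567 − 9/67.9 = 0.143746 − 0.132548 = 0.011198.
Hence σ₀² = 1/0.011198 ≈ 89.3.

σ₀² = 89.3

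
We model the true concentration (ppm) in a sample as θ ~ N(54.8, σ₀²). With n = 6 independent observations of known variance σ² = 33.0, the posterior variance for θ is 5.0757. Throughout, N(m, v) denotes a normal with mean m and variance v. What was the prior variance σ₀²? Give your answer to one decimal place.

Posterior precision equals prior precision plus data precision: 1/σ_n² = 1/σ₀² + n/σ².
So 1/σ₀² = 1/5.0757 − 6/33.0 = 0.197017 − 0.181818 = 0.015199.
Hence σ₀² = 1/0.015199 ≈ 65.8.

σ₀² = 65.8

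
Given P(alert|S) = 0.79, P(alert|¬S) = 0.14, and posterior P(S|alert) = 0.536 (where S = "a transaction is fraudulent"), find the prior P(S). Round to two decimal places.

In odds form, posterior odds = prior odds × likelihood ratio, so prior odds = posterior odds ÷ LR.
Posterior odds = 0.536/(1−0.536) = 1.1552. LR = 0.79/0.14 = 5.6429.
Prior odds = 1.1552/5.6429 = 0.2047, so P(S) = 0.2047/(1+0.2047) ≈ 0.17.

P(S) = 0.17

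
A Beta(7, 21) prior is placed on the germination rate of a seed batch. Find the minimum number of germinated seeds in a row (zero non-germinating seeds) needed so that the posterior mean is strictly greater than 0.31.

After k germinated seeds and 0 non-germinating seeds the posterior is Beta(7+k, 21), with mean (7+k)/(7+21+k).
Set (7+k)/(28+k) > 0.31 and solve: k > (0.31·28 − 7)/(1 − 0.31) = 2.435.
The smallest integer exceeding 2.435 is 3, and checking k=3: (10)/(31) = 0.3226 > 0.31.

k = 3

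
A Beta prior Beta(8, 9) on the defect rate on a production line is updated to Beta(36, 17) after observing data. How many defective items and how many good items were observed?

A Beta(α, β) prior with s successes and f failures in binomial data gives a Beta(α+s, β+f) posterior.
Match parameters: s=36−8=28, f=17−9=8.

28 defective items and 8 good items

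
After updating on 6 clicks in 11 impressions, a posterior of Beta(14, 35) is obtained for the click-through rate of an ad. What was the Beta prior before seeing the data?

Under Beta–binomial conjugacy the posterior parameters are (a+s, b+f).
Subtract the data counts: 14−6=8, 35−5=30.

Beta(8, 30)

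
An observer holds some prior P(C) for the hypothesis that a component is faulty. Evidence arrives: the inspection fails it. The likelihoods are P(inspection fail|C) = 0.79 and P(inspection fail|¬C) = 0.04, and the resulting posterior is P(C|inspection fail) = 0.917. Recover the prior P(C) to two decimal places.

In odds form, posterior odds = prior odds × likelihood ratio, so prior odds = posterior odds ÷ LR.
Posterior odds = 0.917/(1−0.917) = 11.0482. LR = 0.79/0.04 = 19.7500.
Prior odds = 11.0482/19.7500 = 0.5594, so P(C) = 0.5594/(1+0.5594) ≈ 0.36.

P(C) = 0.36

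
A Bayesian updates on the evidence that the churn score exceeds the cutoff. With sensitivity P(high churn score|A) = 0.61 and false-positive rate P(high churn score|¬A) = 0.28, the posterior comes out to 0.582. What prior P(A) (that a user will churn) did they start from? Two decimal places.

In odds form, posterior odds = prior odds × likelihood ratio, so prior odds = posterior odds ÷ LR.
Posterior odds = 0.582/(1−0.582) = 1.3923. LR = 0.61/0.28 = 2.1786.
Prior odds = 1.3923/2.1786 = 0.6391, so P(A) = 0.6391/(1+0.6391) ≈ 0.39.

P(A) = 0.39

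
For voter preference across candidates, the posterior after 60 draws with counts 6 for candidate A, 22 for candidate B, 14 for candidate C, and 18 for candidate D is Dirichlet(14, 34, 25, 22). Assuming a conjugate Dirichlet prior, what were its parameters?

Dirichlet(8, 12, 11, 4)

For a Dirichlet(α) prior with multinomial counts c, the posterior is Dirichlet(α + c) componentwise.
Subtract each count from the matching posterior parameter: 14−6=8, 34−22=12, 25−14=11, 22−18=4.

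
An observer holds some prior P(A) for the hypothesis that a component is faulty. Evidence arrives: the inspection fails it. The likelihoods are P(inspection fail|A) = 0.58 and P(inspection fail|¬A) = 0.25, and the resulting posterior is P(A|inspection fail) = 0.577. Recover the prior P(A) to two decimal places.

P(A) = 0.37

Bayes' rule in odds form gives O(A|E) = O(A)·[P(E|A)/P(E|¬A)], hence O(A) = O(A|E)/LR.
Posterior odds = 0.577/(1−0.577) = 1.3641. LR = 0.58/0.25 = 2.3200.
Prior odds = 1.3641/2.3200 = 0.5880, so P(A) = 0.5880/(1+0.5880) ≈ 0.37.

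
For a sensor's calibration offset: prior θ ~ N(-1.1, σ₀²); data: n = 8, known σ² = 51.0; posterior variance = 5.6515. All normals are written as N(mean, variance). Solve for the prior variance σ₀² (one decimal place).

For the Normal–Normal model with known σ², precisions add: τ_n = τ₀ + n/σ².
So 1/σ₀² = 1/5.6515 − 8/51.0 = 0.176944 − 0.156863 = 0.020081.
Hence σ₀² = 1/0.020081 ≈ 49.8.

σ₀² = 49.8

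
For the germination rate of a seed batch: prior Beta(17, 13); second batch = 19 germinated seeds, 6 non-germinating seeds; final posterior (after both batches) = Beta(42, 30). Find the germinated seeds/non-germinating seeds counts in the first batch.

Sequential conjugate updates are equivalent to a single update on the pooled data, so total successes = posterior α − prior α and total failures = posterior β − prior β.
Total across both batches: 42−17=25 germinated seeds, 30−13=17 non-germinating seeds.
Subtract the second batch: 25−19=6 germinated seeds and 17−6=11 non-germinating seeds.

6 germinated seeds and 11 non-germinating seeds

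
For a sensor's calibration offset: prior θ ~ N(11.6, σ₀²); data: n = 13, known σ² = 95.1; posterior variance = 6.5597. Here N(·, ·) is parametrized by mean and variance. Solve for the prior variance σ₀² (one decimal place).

σ₀² = 63.5

Posterior precision equals prior precision plus data precision: 1/σ_n² = 1/σ₀² + n/σ².
So 1/σ₀² = 1/6.5597 − 13/95.1 = 0.152446 − 0.136698 = 0.015748.
Hence σ₀² = 1/0.015748 ≈ 63.5.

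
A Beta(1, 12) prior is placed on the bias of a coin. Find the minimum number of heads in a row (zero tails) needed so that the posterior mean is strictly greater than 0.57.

After k heads and 0 tails the posterior is Beta(1+k, 12), with mean (1+k)/(1+12+k).
Set (1+k)/(13+k) > 0.57 and solve: k > (0.57·13 − 1)/(1 − 0.57) = 14.907.
The smallest integer exceeding 14.907 is 15, and checking k=15: (16)/(28) = 0.5714 > 0.57.

k = 15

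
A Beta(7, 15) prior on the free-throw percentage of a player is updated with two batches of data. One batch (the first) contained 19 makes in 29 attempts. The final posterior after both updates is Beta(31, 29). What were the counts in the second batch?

5 makes and 4 misses

Sequential conjugate updates are equivalent to a single update on the pooled data, so total successes = posterior α − prior α and total failures = posterior β − prior β.
Total across both batches: 31−7=24 makes, 29−15=14 misses.
Subtract the first batch: 24−19=5 makes and 14−10=4 misses.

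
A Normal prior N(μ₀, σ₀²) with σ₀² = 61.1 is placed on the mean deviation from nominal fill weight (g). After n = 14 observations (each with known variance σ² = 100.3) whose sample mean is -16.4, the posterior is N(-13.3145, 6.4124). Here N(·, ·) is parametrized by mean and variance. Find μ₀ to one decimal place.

With known observation variance, the Normal–Normal posterior has precision τ_n = τ₀ + n/σ² and mean μ_n = (τ₀μ₀ + (n/σ²)x̄)/τ_n.
Here τ₀ = 1/61.1 = 0.016367 and τ_data = 14/100.3 = 0.139581, so τ_n = 0.155948.
Rearranging for μ₀: μ₀ = (μ_n·τ_n − τ_data·x̄)/τ₀ = (-13.3145·0.155948 − 0.139581·-16.4) / 0.016367 = 0.212759/0.016367 ≈ 13.0.

μ₀ = 13.0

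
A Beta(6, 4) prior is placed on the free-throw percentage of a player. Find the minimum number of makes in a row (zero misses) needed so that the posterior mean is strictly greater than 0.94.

After k makes and 0 misses the posterior is Beta(6+k, 4), with mean (6+k)/(6+4+k).
Set (6+k)/(10+k) > 0.94 and solve: k > (0.94·10 − 6)/(1 − 0.94) = 56.667.
The smallest integer exceeding 56.667 is 57.

k = 57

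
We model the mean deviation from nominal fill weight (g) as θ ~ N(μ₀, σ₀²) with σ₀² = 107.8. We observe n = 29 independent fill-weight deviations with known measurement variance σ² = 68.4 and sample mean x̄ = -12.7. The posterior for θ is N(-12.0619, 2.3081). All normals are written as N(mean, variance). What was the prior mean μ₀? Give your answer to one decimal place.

With known observation variance, the Normal–Normal posterior has precision τ_n = τ₀ + n/σ² and mean μ_n = (τ₀μ₀ + (n/σ²)x̄)/τ_n.
Here τ₀ = 1/107.8 = 0.009276 and τ_data = 29/68.4 = 0.423977, so τ_n = 0.433253.
Rearranging for μ₀: μ₀ = (μ_n·τ_n − τ_data·x̄)/τ₀ = (-12.0619·0.433253 − 0.423977·-12.7) / 0.009276 = 0.158654/0.009276 ≈ 17.1.

μ₀ = 17.1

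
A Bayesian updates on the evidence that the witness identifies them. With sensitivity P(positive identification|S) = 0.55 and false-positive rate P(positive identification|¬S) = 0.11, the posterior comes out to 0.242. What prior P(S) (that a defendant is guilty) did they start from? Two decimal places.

P(S) = 0.06

Bayes' rule in odds form gives O(S|E) = O(S)·[P(E|S)/P(E|¬S)], hence O(S) = O(S|E)/LR.
Posterior odds = 0.242/(1−0.242) = 0.3193. LR = 0.55/0.11 = 5.0000.
Prior odds = 0.3193/5.0000 = 0.0639, so P(S) = 0.0639/(1+0.0639) ≈ 0.06.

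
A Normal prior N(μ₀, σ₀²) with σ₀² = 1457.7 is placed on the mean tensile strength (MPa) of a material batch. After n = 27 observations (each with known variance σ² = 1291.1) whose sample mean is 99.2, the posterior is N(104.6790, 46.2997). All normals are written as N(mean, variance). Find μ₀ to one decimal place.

μ₀ = 271.7

The posterior mean is a precision-weighted average: μ_n = (τ₀μ₀ + τ_data·x̄)/(τ₀+τ_data), with τ₀=1/σ₀² and τ_data=n/σ².
Here τ₀ = 1/1457.7 = 0.000686 and τ_data = 27/1291.1 = 0.020912, so τ_n = 0.021598.
Rearranging for μ₀: μ₀ = (μ_n·τ_n − τ_data·x̄)/τ₀ = (104.6790·0.021598 − 0.020912·99.2) / 0.000686 = 0.186387/0.000686 ≈ 271.7.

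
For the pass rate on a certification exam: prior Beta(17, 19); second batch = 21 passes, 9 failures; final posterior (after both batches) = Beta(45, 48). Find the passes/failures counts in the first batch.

7 passes and 20 failures

Sequential conjugate updates are equivalent to a single update on the pooled data, so total successes = posterior α − prior α and total failures = posterior β − prior β.
Total across both batches: 45−17=28 passes, 48−19=29 failures.
Subtract the second batch: 28−21=7 passes and 29−9=20 failures.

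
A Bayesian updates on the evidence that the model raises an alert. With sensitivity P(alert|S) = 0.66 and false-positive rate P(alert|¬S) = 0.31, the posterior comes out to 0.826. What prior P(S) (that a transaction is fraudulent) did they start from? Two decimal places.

Bayes' rule in odds form gives O(S|E) = O(S)·[P(E|S)/P(E|¬S)], hence O(S) = O(S|E)/LR.
Posterior odds = 0.826/(1−0.826) = 4.7471. LR = 0.66/0.31 = 2.1290.
Prior odds = 4.7471/2.1290 = 2.2297, so P(S) = 2.2297/(1+2.2297) ≈ 0.69.

P(S) = 0.69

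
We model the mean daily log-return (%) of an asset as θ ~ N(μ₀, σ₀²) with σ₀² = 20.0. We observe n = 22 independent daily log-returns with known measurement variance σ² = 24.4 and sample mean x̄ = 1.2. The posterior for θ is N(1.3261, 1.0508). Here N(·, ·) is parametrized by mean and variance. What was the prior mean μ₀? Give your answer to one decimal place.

μ₀ = 3.6

The posterior mean is a precision-weighted average: μ_n = (τ₀μ₀ + τ_data·x̄)/(τ₀+τ_data), with τ₀=1/σ₀² and τ_data=n/σ².
Here τ₀ = 1/20.0 = 0.050000 and τ_data = 22/24.4 = 0.901639, so τ_n = 0.951639.
Rearranging for μ₀: μ₀ = (μ_n·τ_n − τ_data·x̄)/τ₀ = (1.3261·0.951639 − 0.901639·1.2) / 0.050000 = 0.180002/0.050000 ≈ 3.6.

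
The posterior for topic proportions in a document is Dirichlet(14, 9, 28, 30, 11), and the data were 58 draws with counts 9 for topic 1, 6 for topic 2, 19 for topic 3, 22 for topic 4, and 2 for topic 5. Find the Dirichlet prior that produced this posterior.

Dirichlet(5, 3, 9, 8, 9)

For a Dirichlet(α) prior with multinomial counts c, the posterior is Dirichlet(α + c) componentwise.
Subtract each count from the matching posterior parameter: 14−9=5, 9−6=3, 28−19=9, 30−22=8, 11−2=9.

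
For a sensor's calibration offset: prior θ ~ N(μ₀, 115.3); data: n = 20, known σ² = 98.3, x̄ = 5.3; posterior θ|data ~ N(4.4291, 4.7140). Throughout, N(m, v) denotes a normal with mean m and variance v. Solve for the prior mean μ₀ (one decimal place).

μ₀ = -16.0

The posterior mean is a precision-weighted average: μ_n = (τ₀μ₀ + τ_data·x̄)/(τ₀+τ_data), with τ₀=1/σ₀² and τ_data=n/σ².
Here τ₀ = 1/115.3 = 0.008673 and τ_data = 20/98.3 = 0.203459, so τ_n = 0.212132.
Rearranging for μ₀: μ₀ = (μ_n·τ_n − τ_data·x̄)/τ₀ = (4.4291·0.212132 − 0.203459·5.3) / 0.008673 = -0.138779/0.008673 ≈ -16.0.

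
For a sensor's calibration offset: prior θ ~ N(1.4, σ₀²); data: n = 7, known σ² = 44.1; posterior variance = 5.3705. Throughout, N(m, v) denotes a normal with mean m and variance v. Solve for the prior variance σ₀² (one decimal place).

σ₀² = 36.4

For the Normal–Normal model with known σ², precisions add: τ_n = τ₀ + n/σ².
So 1/σ₀² = 1/5.3705 − 7/44.1 = 0.186202 − 0.158730 = 0.027472.
Hence σ₀² = 1/0.027472 ≈ 36.4.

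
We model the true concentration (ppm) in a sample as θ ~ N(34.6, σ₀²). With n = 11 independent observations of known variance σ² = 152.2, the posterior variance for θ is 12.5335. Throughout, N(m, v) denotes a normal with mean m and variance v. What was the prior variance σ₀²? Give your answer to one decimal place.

Posterior precision equals prior precision plus data precision: 1/σ_n² = 1/σ₀² + n/σ².
So 1/σ₀² = 1/12.5335 − 11/152.2 = 0.079786 − 0.072273 = 0.007513.
Hence σ₀² = 1/0.007513 ≈ 133.1.

σ₀² = 133.1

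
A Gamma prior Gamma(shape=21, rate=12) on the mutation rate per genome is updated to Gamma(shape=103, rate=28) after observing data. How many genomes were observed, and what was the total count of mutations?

A Gamma(α, β) prior (rate parametrization) on a Poisson rate with n observations summing to S gives posterior Gamma(α+S, β+n).
Matching: Σxᵢ = 103 − 21 = 82 and n = 28 − 12 = 16.

n = 16 genomes with total 82 mutations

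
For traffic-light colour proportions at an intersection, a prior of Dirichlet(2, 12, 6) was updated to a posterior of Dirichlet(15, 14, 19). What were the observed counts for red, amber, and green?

counts (13, 2, 13)

For a Dirichlet(α) prior with multinomial counts c, the posterior is Dirichlet(α + c) componentwise.
Counts are posterior − prior componentwise: 15−2=13, 14−12=2, 19−6=13.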